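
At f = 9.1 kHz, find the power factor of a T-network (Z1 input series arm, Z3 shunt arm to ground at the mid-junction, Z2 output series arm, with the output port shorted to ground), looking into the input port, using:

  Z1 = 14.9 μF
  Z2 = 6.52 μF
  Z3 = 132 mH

Step 1 — Angular frequency: ω = 2π·f = 2π·9100 = 5.718e+04 rad/s.
Step 2 — Component impedances:
  Z1: Z = 1/(jωC) = -j/(ω·C) = 0 - j1.174 Ω
  Z2: Z = 1/(jωC) = -j/(ω·C) = 0 - j2.682 Ω
  Z3: Z = jωL = j·5.718e+04·0.132 = 0 + j7547 Ω
Step 3 — With the output port shorted to ground, the output series arm Z2 runs from the junction to ground; the shunt arm Z3 also runs from the junction to ground. They appear in parallel: Z3 || Z2 = 0 - j2.683 Ω.
Step 4 — Series with input arm Z1: Z_in = Z1 + (Z3 || Z2) = 0 - j3.857 Ω = 3.857∠-90.0° Ω.
Step 5 — Power factor: PF = cos(φ) = Re(Z)/|Z| = 0/3.857 = 0.
Step 6 — Type: Im(Z) = -3.857 ⇒ leading (phase φ = -90.0°).

PF = 0 (leading, φ = -90.0°)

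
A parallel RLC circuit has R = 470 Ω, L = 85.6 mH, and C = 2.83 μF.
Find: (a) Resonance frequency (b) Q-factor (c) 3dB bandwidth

Step 1 — Resonance: ω₀ = 1/√(LC) = 1/√(0.0856·2.83e-06) = 2032 rad/s.
Step 2 — f₀ = ω₀/(2π) = 323.4 Hz.
Step 3 — Parallel Q: Q = R/(ω₀L) = 470/(2032·0.0856) = 2.702.
Step 4 — Bandwidth: Δω = ω₀/Q = 751.8 rad/s; BW = Δω/(2π) = 119.7 Hz.

(a) f₀ = 323.4 Hz  (b) Q = 2.702  (c) BW = 119.7 Hz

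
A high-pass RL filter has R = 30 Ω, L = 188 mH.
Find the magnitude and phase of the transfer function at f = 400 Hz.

Step 1 — Angular frequency: ω = 2π·400 = 2513 rad/s.
Step 2 — Transfer function: H(jω) = jωL/(R + jωL).
Step 3 — Numerator jωL = j·472.5; denominator R + jωL = 30 + j472.5.
Step 4 — H = 0.996 + j0.06324.
Step 5 — Magnitude: |H| = 0.998 (-0.0 dB); phase: φ = 3.6°.

|H| = 0.998 (-0.0 dB), φ = 3.6°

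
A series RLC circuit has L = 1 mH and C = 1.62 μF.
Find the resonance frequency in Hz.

Step 1 — Resonance condition Im(Z)=0 gives ω₀ = 1/√(LC).
Step 2 — ω₀ = 1/√(0.001·1.62e-06) = 2.485e+04 rad/s.
Step 3 — f₀ = ω₀/(2π) = 3954 Hz.

f₀ = 3954 Hz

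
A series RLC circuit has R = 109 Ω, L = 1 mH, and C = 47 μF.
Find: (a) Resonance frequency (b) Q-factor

Step 1 — Resonance condition Im(Z)=0 gives ω₀ = 1/√(LC).
Step 2 — ω₀ = 1/√(0.001·4.7e-05) = 4613 rad/s.
Step 3 — f₀ = ω₀/(2π) = 734.1 Hz.
Step 4 — Series Q: Q = ω₀L/R = 4613·0.001/109 = 0.04232.

(a) f₀ = 734.1 Hz  (b) Q = 0.04232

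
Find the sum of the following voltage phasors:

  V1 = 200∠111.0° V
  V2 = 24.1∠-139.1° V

Step 1 — Convert each phasor to rectangular form:
  V1 = 200·(cos(111.0°) + j·sin(111.0°)) = -71.67 + j186.7 V
  V2 = 24.1·(cos(-139.1°) + j·sin(-139.1°)) = -18.22 - j15.78 V
Step 2 — Sum components: V_total = -89.89 + j170.9 V.
Step 3 — Convert to polar: |V_total| = 193.1 V, ∠V_total = 117.7°.

V_total = 193.1∠117.7° V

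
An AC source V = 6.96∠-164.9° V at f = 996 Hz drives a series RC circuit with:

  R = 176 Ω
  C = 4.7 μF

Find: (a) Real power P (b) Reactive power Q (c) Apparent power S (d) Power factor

Step 1 — Angular frequency: ω = 2π·f = 2π·996 = 6258 rad/s.
Step 2 — Component impedances:
  R: Z = R = 176 Ω
  C: Z = 1/(jωC) = -j/(ω·C) = 0 - j34 Ω
Step 3 — Series combination: Z_total = R + C = 176 - j34 Ω = 179.3∠-10.9° Ω.
Step 4 — Source phasor: V = 6.96∠-164.9° V = -6.72 - j1.813 V.
Step 5 — Current: I = V / Z = -0.03489 - j0.01704 A = 0.03883∠-154.0° A.
Step 6 — Complex power: S = V·I* = 0.2653 - j0.05126 VA.
Step 7 — Real power: P = Re(S) = 0.2653 W.
Step 8 — Reactive power: Q = Im(S) = -0.05126 VAR.
Step 9 — Apparent power: |S| = 0.2702 VA.
Step 10 — Power factor: PF = P/|S| = 0.9818 (leading).

(a) P = 0.2653 W  (b) Q = -0.05126 VAR  (c) S = 0.2702 VA  (d) PF = 0.9818 (leading)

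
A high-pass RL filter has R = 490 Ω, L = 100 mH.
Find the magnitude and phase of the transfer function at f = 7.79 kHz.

Step 1 — Angular frequency: ω = 2π·7790 = 4.895e+04 rad/s.
Step 2 — Transfer function: H(jω) = jωL/(R + jωL).
Step 3 — Numerator jωL = j·4895; denominator R + jωL = 490 + j4895.
Step 4 — H = 0.9901 + j0.09912.
Step 5 — Magnitude: |H| = 0.995 (-0.0 dB); phase: φ = 5.7°.

|H| = 0.995 (-0.0 dB), φ = 5.7°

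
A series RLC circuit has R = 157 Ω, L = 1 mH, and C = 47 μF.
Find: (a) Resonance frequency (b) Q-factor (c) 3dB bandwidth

Step 1 — Resonance condition Im(Z)=0 gives ω₀ = 1/√(LC).
Step 2 — ω₀ = 1/√(0.001·4.7e-05) = 4613 rad/s.
Step 3 — f₀ = ω₀/(2π) = 734.1 Hz.
Step 4 — Series Q: Q = ω₀L/R = 4613·0.001/157 = 0.02938.
Step 5 — 3dB bandwidth: Δω = ω₀/Q = 1.57e+05 rad/s; BW = Δω/(2π) = 2.499e+04 Hz.

(a) f₀ = 734.1 Hz  (b) Q = 0.02938  (c) BW = 2.499e+04 Hz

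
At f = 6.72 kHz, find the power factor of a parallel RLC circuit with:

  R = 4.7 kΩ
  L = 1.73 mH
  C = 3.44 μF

Step 1 — Angular frequency: ω = 2π·f = 2π·6720 = 4.222e+04 rad/s.
Step 2 — Component impedances:
  R: Z = R = 4700 Ω
  L: Z = jωL = j·4.222e+04·0.00173 = 0 + j73.05 Ω
  C: Z = 1/(jωC) = -j/(ω·C) = 0 - j6.885 Ω
Step 3 — Parallel combination: 1/Z_total = 1/R + 1/L + 1/C; Z_total = 0.01229 - j7.601 Ω = 7.601∠-89.9° Ω.
Step 4 — Power factor: PF = cos(φ) = Re(Z)/|Z| = 0.01229/7.601 = 0.001617.
Step 5 — Type: Im(Z) = -7.601 ⇒ leading (phase φ = -89.9°).

PF = 0.001617 (leading, φ = -89.9°)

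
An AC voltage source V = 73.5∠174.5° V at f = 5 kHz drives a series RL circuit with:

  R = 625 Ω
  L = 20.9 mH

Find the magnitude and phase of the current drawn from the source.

Step 1 — Angular frequency: ω = 2π·f = 2π·5000 = 3.142e+04 rad/s.
Step 2 — Component impedances:
  R: Z = R = 625 Ω
  L: Z = jωL = j·3.142e+04·0.0209 = 0 + j656.6 Ω
Step 3 — Series combination: Z_total = R + L = 625 + j656.6 Ω = 906.5∠46.4° Ω.
Step 4 — Source phasor: V = 73.5∠174.5° V = -73.16 + j7.045 V.
Step 5 — Ohm's law: I = V / Z_total = (-73.16 + j7.045) / (625 + j656.6) = -0.05002 + j0.06382 A.
Step 6 — Convert to polar: |I| = 0.08108 A, ∠I = 128.1°.

I = 0.08108∠128.1° A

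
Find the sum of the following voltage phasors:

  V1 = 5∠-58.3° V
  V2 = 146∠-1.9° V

Step 1 — Convert each phasor to rectangular form:
  V1 = 5·(cos(-58.3°) + j·sin(-58.3°)) = 2.627 - j4.254 V
  V2 = 146·(cos(-1.9°) + j·sin(-1.9°)) = 145.9 - j4.841 V
Step 2 — Sum components: V_total = 148.5 - j9.095 V.
Step 3 — Convert to polar: |V_total| = 148.8 V, ∠V_total = -3.5°.

V_total = 148.8∠-3.5° V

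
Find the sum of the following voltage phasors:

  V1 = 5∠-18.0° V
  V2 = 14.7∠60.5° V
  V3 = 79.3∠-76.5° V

Step 1 — Convert each phasor to rectangular form:
  V1 = 5·(cos(-18.0°) + j·sin(-18.0°)) = 4.755 - j1.545 V
  V2 = 14.7·(cos(60.5°) + j·sin(60.5°)) = 7.239 + j12.79 V
  V3 = 79.3·(cos(-76.5°) + j·sin(-76.5°)) = 18.51 - j77.11 V
Step 2 — Sum components: V_total = 30.51 - j65.86 V.
Step 3 — Convert to polar: |V_total| = 72.58 V, ∠V_total = -65.1°.

V_total = 72.58∠-65.1° V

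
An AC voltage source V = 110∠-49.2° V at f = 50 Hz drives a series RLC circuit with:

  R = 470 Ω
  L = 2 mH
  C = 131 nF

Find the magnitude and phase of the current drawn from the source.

Step 1 — Angular frequency: ω = 2π·f = 2π·50 = 314.2 rad/s.
Step 2 — Component impedances:
  R: Z = R = 470 Ω
  L: Z = jωL = j·314.2·0.002 = 0 + j0.6283 Ω
  C: Z = 1/(jωC) = -j/(ω·C) = 0 - j2.43e+04 Ω
Step 3 — Series combination: Z_total = R + L + C = 470 - j2.43e+04 Ω = 2.43e+04∠-88.9° Ω.
Step 4 — Source phasor: V = 110∠-49.2° V = 71.88 - j83.27 V.
Step 5 — Ohm's law: I = V / Z_total = (71.88 - j83.27) / (470 - j2.43e+04) = 0.003483 + j0.002891 A.
Step 6 — Convert to polar: |I| = 0.004526 A, ∠I = 39.7°.

I = 0.004526∠39.7° A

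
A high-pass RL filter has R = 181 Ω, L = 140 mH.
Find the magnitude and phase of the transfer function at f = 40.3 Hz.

Step 1 — Angular frequency: ω = 2π·40.3 = 253.2 rad/s.
Step 2 — Transfer function: H(jω) = jωL/(R + jωL).
Step 3 — Numerator jωL = j·35.45; denominator R + jωL = 181 + j35.45.
Step 4 — H = 0.03694 + j0.1886.
Step 5 — Magnitude: |H| = 0.1922 (-14.3 dB); phase: φ = 78.9°.

|H| = 0.1922 (-14.3 dB), φ = 78.9°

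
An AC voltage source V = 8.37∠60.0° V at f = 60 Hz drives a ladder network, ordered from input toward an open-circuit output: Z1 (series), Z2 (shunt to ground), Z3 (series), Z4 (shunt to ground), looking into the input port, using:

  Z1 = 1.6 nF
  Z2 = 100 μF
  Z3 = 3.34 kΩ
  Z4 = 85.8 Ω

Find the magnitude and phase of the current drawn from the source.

Step 1 — Angular frequency: ω = 2π·f = 2π·60 = 377 rad/s.
Step 2 — Component impedances:
  Z1: Z = 1/(jωC) = -j/(ω·C) = 0 - j1.658e+06 Ω
  Z2: Z = 1/(jωC) = -j/(ω·C) = 0 - j26.53 Ω
  Z3: Z = R = 3340 Ω
  Z4: Z = R = 85.8 Ω
Step 3 — Ladder network (open output): work backward from the far end, alternating series and parallel combinations. Z_in = 0.2054 - j1.658e+06 Ω = 1.658e+06∠-90.0° Ω.
Step 4 — Source phasor: V = 8.37∠60.0° V = 4.185 + j7.249 V.
Step 5 — Ohm's law: I = V / Z_total = (4.185 + j7.249) / (0.2054 - j1.658e+06) = -4.372e-06 + j2.524e-06 A.
Step 6 — Convert to polar: |I| = 5.049e-06 A, ∠I = 150.0°.

I = 5.049e-06∠150.0° A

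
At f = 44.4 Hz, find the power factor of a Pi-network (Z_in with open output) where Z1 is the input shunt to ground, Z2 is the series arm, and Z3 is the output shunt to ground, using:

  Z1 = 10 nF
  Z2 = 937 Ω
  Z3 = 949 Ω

Step 1 — Angular frequency: ω = 2π·f = 2π·44.4 = 279 rad/s.
Step 2 — Component impedances:
  Z1: Z = 1/(jωC) = -j/(ω·C) = 0 - j3.585e+05 Ω
  Z2: Z = R = 937 Ω
  Z3: Z = R = 949 Ω
Step 3 — With open output, the series arm Z2 and the output shunt Z3 appear in series to ground: Z2 + Z3 = 1886 Ω.
Step 4 — Parallel with input shunt Z1: Z_in = Z1 || (Z2 + Z3) = 1886 - j9.923 Ω = 1886∠-0.3° Ω.
Step 5 — Power factor: PF = cos(φ) = Re(Z)/|Z| = 1886/1886 = 1.
Step 6 — Type: Im(Z) = -9.923 ⇒ leading (phase φ = -0.3°).

PF = 1 (leading, φ = -0.3°)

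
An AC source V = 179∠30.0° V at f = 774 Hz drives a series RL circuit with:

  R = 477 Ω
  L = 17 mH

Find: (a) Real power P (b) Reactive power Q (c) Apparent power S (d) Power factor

Step 1 — Angular frequency: ω = 2π·f = 2π·774 = 4863 rad/s.
Step 2 — Component impedances:
  R: Z = R = 477 Ω
  L: Z = jωL = j·4863·0.017 = 0 + j82.67 Ω
Step 3 — Series combination: Z_total = R + L = 477 + j82.67 Ω = 484.1∠9.8° Ω.
Step 4 — Source phasor: V = 179∠30.0° V = 155 + j89.5 V.
Step 5 — Current: I = V / Z = 0.3471 + j0.1275 A = 0.3697∠20.2° A.
Step 6 — Complex power: S = V·I* = 65.21 + j11.3 VA.
Step 7 — Real power: P = Re(S) = 65.21 W.
Step 8 — Reactive power: Q = Im(S) = 11.3 VAR.
Step 9 — Apparent power: |S| = 66.19 VA.
Step 10 — Power factor: PF = P/|S| = 0.9853 (lagging).

(a) P = 65.21 W  (b) Q = 11.3 VAR  (c) S = 66.19 VA  (d) PF = 0.9853 (lagging)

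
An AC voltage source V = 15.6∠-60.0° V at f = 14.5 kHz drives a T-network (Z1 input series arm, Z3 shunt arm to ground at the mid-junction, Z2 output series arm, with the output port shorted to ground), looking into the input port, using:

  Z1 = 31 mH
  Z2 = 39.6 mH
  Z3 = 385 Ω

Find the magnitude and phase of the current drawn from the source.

Step 1 — Angular frequency: ω = 2π·f = 2π·1.45e+04 = 9.111e+04 rad/s.
Step 2 — Component impedances:
  Z1: Z = jωL = j·9.111e+04·0.031 = 0 + j2824 Ω
  Z2: Z = jωL = j·9.111e+04·0.0396 = 0 + j3608 Ω
  Z3: Z = R = 385 Ω
Step 3 — With the output port shorted to ground, the output series arm Z2 runs from the junction to ground; the shunt arm Z3 also runs from the junction to ground. They appear in parallel: Z3 || Z2 = 380.7 + j40.62 Ω.
Step 4 — Series with input arm Z1: Z_in = Z1 + (Z3 || Z2) = 380.7 + j2865 Ω = 2890∠82.4° Ω.
Step 5 — Source phasor: V = 15.6∠-60.0° V = 7.8 - j13.51 V.
Step 6 — Ohm's law: I = V / Z_total = (7.8 - j13.51) / (380.7 + j2865) = -0.004278 - j0.003291 A.
Step 7 — Convert to polar: |I| = 0.005398 A, ∠I = -142.4°.

I = 0.005398∠-142.4° A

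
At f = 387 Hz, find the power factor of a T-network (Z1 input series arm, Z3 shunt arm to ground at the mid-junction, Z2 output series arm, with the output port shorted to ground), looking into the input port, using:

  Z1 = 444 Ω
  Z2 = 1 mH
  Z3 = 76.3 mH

Step 1 — Angular frequency: ω = 2π·f = 2π·387 = 2432 rad/s.
Step 2 — Component impedances:
  Z1: Z = R = 444 Ω
  Z2: Z = jωL = j·2432·0.001 = 0 + j2.432 Ω
  Z3: Z = jωL = j·2432·0.0763 = 0 + j185.5 Ω
Step 3 — With the output port shorted to ground, the output series arm Z2 runs from the junction to ground; the shunt arm Z3 also runs from the junction to ground. They appear in parallel: Z3 || Z2 = 0 + j2.4 Ω.
Step 4 — Series with input arm Z1: Z_in = Z1 + (Z3 || Z2) = 444 + j2.4 Ω = 444∠0.3° Ω.
Step 5 — Power factor: PF = cos(φ) = Re(Z)/|Z| = 444/444 = 1.
Step 6 — Type: Im(Z) = 2.4 ⇒ lagging (phase φ = 0.3°).

PF = 1 (lagging, φ = 0.3°)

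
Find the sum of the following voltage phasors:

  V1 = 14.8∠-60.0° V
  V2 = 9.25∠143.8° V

Step 1 — Convert each phasor to rectangular form:
  V1 = 14.8·(cos(-60.0°) + j·sin(-60.0°)) = 7.4 - j12.82 V
  V2 = 9.25·(cos(143.8°) + j·sin(143.8°)) = -7.464 + j5.463 V
Step 2 — Sum components: V_total = -0.06438 - j7.354 V.
Step 3 — Convert to polar: |V_total| = 7.354 V, ∠V_total = -90.5°.

V_total = 7.354∠-90.5° V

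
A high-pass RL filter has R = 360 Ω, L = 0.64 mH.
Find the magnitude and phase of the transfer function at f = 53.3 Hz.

Step 1 — Angular frequency: ω = 2π·53.3 = 334.9 rad/s.
Step 2 — Transfer function: H(jω) = jωL/(R + jωL).
Step 3 — Numerator jωL = j·0.2143; denominator R + jωL = 360 + j0.2143.
Step 4 — H = 3.545e-07 + j0.0005954.
Step 5 — Magnitude: |H| = 0.0005954 (-64.5 dB); phase: φ = 90.0°.

|H| = 0.0005954 (-64.5 dB), φ = 90.0°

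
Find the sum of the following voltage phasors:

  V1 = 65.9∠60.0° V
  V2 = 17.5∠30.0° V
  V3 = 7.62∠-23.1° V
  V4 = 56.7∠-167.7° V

Step 1 — Convert each phasor to rectangular form:
  V1 = 65.9·(cos(60.0°) + j·sin(60.0°)) = 32.95 + j57.07 V
  V2 = 17.5·(cos(30.0°) + j·sin(30.0°)) = 15.16 + j8.75 V
  V3 = 7.62·(cos(-23.1°) + j·sin(-23.1°)) = 7.009 - j2.99 V
  V4 = 56.7·(cos(-167.7°) + j·sin(-167.7°)) = -55.4 - j12.08 V
Step 2 — Sum components: V_total = -0.284 + j50.75 V.
Step 3 — Convert to polar: |V_total| = 50.75 V, ∠V_total = 90.3°.

V_total = 50.75∠90.3° V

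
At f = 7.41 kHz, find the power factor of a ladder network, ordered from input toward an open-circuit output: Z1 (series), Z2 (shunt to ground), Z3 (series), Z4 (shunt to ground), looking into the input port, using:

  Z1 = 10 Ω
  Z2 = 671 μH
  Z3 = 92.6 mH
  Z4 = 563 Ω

Step 1 — Angular frequency: ω = 2π·f = 2π·7410 = 4.656e+04 rad/s.
Step 2 — Component impedances:
  Z1: Z = R = 10 Ω
  Z2: Z = jωL = j·4.656e+04·0.000671 = 0 + j31.24 Ω
  Z3: Z = jωL = j·4.656e+04·0.0926 = 0 + j4311 Ω
  Z4: Z = R = 563 Ω
Step 3 — Ladder network (open output): work backward from the far end, alternating series and parallel combinations. Z_in = 10.03 + j31.02 Ω = 32.6∠72.1° Ω.
Step 4 — Power factor: PF = cos(φ) = Re(Z)/|Z| = 10.029/32.601 = 0.3076.
Step 5 — Type: Im(Z) = 31.02 ⇒ lagging (phase φ = 72.1°).

PF = 0.3076 (lagging, φ = 72.1°)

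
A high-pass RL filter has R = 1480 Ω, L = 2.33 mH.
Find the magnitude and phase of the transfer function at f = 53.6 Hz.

Step 1 — Angular frequency: ω = 2π·53.6 = 336.8 rad/s.
Step 2 — Transfer function: H(jω) = jωL/(R + jωL).
Step 3 — Numerator jωL = j·0.7847; denominator R + jωL = 1480 + j0.7847.
Step 4 — H = 2.811e-07 + j0.0005302.
Step 5 — Magnitude: |H| = 0.0005302 (-65.5 dB); phase: φ = 90.0°.

|H| = 0.0005302 (-65.5 dB), φ = 90.0°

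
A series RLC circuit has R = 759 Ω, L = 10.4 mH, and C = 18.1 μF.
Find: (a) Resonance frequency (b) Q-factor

Step 1 — Resonance condition Im(Z)=0 gives ω₀ = 1/√(LC).
Step 2 — ω₀ = 1/√(0.0104·1.81e-05) = 2305 rad/s.
Step 3 — f₀ = ω₀/(2π) = 366.8 Hz.
Step 4 — Series Q: Q = ω₀L/R = 2305·0.0104/759 = 0.03158.

(a) f₀ = 366.8 Hz  (b) Q = 0.03158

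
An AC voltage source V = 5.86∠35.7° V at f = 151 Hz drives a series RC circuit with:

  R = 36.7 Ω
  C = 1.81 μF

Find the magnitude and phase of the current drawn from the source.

Step 1 — Angular frequency: ω = 2π·f = 2π·151 = 948.8 rad/s.
Step 2 — Component impedances:
  R: Z = R = 36.7 Ω
  C: Z = 1/(jωC) = -j/(ω·C) = 0 - j582.3 Ω
Step 3 — Series combination: Z_total = R + C = 36.7 - j582.3 Ω = 583.5∠-86.4° Ω.
Step 4 — Source phasor: V = 5.86∠35.7° V = 4.759 + j3.42 V.
Step 5 — Ohm's law: I = V / Z_total = (4.759 + j3.42) / (36.7 - j582.3) = -0.005336 + j0.008508 A.
Step 6 — Convert to polar: |I| = 0.01004 A, ∠I = 122.1°.

I = 0.01004∠122.1° A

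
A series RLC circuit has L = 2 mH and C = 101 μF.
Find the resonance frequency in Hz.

Step 1 — Resonance condition Im(Z)=0 gives ω₀ = 1/√(LC).
Step 2 — ω₀ = 1/√(0.002·0.000101) = 2225 rad/s.
Step 3 — f₀ = ω₀/(2π) = 354.1 Hz.

f₀ = 354.1 Hz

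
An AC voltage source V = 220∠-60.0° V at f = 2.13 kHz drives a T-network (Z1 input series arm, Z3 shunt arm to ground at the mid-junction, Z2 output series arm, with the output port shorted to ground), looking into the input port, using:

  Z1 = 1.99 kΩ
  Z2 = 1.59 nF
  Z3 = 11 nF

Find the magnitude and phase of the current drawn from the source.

Step 1 — Angular frequency: ω = 2π·f = 2π·2130 = 1.338e+04 rad/s.
Step 2 — Component impedances:
  Z1: Z = R = 1990 Ω
  Z2: Z = 1/(jωC) = -j/(ω·C) = 0 - j4.699e+04 Ω
  Z3: Z = 1/(jωC) = -j/(ω·C) = 0 - j6793 Ω
Step 3 — With the output port shorted to ground, the output series arm Z2 runs from the junction to ground; the shunt arm Z3 also runs from the junction to ground. They appear in parallel: Z3 || Z2 = 0 - j5935 Ω.
Step 4 — Series with input arm Z1: Z_in = Z1 + (Z3 || Z2) = 1990 - j5935 Ω = 6260∠-71.5° Ω.
Step 5 — Source phasor: V = 220∠-60.0° V = 110 - j190.5 V.
Step 6 — Ohm's law: I = V / Z_total = (110 - j190.5) / (1990 - j5935) = 0.03444 + j0.006985 A.
Step 7 — Convert to polar: |I| = 0.03515 A, ∠I = 11.5°.

I = 0.03515∠11.5° A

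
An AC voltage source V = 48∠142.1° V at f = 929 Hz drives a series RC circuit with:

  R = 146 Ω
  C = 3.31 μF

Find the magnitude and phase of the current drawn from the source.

Step 1 — Angular frequency: ω = 2π·f = 2π·929 = 5837 rad/s.
Step 2 — Component impedances:
  R: Z = R = 146 Ω
  C: Z = 1/(jωC) = -j/(ω·C) = 0 - j51.76 Ω
Step 3 — Series combination: Z_total = R + C = 146 - j51.76 Ω = 154.9∠-19.5° Ω.
Step 4 — Source phasor: V = 48∠142.1° V = -37.88 + j29.49 V.
Step 5 — Ohm's law: I = V / Z_total = (-37.88 + j29.49) / (146 - j51.76) = -0.2941 + j0.09771 A.
Step 6 — Convert to polar: |I| = 0.3099 A, ∠I = 161.6°.

I = 0.3099∠161.6° A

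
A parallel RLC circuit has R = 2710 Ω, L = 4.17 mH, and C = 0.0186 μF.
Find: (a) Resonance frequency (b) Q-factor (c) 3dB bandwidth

Step 1 — Resonance: ω₀ = 1/√(LC) = 1/√(0.00417·1.86e-08) = 1.135e+05 rad/s.
Step 2 — f₀ = ω₀/(2π) = 1.807e+04 Hz.
Step 3 — Parallel Q: Q = R/(ω₀L) = 2710/(1.135e+05·0.00417) = 5.723.
Step 4 — Bandwidth: Δω = ω₀/Q = 1.984e+04 rad/s; BW = Δω/(2π) = 3157 Hz.

(a) f₀ = 1.807e+04 Hz  (b) Q = 5.723  (c) BW = 3157 Hz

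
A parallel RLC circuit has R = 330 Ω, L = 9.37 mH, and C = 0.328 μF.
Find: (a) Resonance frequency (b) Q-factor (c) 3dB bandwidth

Step 1 — Resonance: ω₀ = 1/√(LC) = 1/√(0.00937·3.28e-07) = 1.804e+04 rad/s.
Step 2 — f₀ = ω₀/(2π) = 2871 Hz.
Step 3 — Parallel Q: Q = R/(ω₀L) = 330/(1.804e+04·0.00937) = 1.952.
Step 4 — Bandwidth: Δω = ω₀/Q = 9239 rad/s; BW = Δω/(2π) = 1470 Hz.

(a) f₀ = 2871 Hz  (b) Q = 1.952  (c) BW = 1470 Hz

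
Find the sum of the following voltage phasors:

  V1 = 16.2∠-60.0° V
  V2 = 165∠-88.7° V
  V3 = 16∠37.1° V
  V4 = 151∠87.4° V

Step 1 — Convert each phasor to rectangular form:
  V1 = 16.2·(cos(-60.0°) + j·sin(-60.0°)) = 8.1 - j14.03 V
  V2 = 165·(cos(-88.7°) + j·sin(-88.7°)) = 3.743 - j165 V
  V3 = 16·(cos(37.1°) + j·sin(37.1°)) = 12.76 + j9.651 V
  V4 = 151·(cos(87.4°) + j·sin(87.4°)) = 6.85 + j150.8 V
Step 2 — Sum components: V_total = 31.45 - j18.49 V.
Step 3 — Convert to polar: |V_total| = 36.49 V, ∠V_total = -30.5°.

V_total = 36.49∠-30.5° V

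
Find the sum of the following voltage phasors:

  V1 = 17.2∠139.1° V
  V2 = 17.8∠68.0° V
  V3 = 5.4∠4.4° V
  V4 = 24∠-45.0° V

Step 1 — Convert each phasor to rectangular form:
  V1 = 17.2·(cos(139.1°) + j·sin(139.1°)) = -13 + j11.26 V
  V2 = 17.8·(cos(68.0°) + j·sin(68.0°)) = 6.668 + j16.5 V
  V3 = 5.4·(cos(4.4°) + j·sin(4.4°)) = 5.384 + j0.4143 V
  V4 = 24·(cos(-45.0°) + j·sin(-45.0°)) = 16.97 - j16.97 V
Step 2 — Sum components: V_total = 16.02 + j11.21 V.
Step 3 — Convert to polar: |V_total| = 19.55 V, ∠V_total = 35.0°.

V_total = 19.55∠35.0° V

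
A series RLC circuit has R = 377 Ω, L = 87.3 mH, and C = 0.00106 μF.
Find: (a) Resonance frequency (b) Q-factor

Step 1 — Resonance condition Im(Z)=0 gives ω₀ = 1/√(LC).
Step 2 — ω₀ = 1/√(0.0873·1.06e-09) = 1.04e+05 rad/s.
Step 3 — f₀ = ω₀/(2π) = 1.654e+04 Hz.
Step 4 — Series Q: Q = ω₀L/R = 1.04e+05·0.0873/377 = 24.07.

(a) f₀ = 1.654e+04 Hz  (b) Q = 24.07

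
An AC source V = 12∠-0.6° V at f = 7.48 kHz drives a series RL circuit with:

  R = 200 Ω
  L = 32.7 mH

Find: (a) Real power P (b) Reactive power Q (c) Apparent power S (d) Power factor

Step 1 — Angular frequency: ω = 2π·f = 2π·7480 = 4.7e+04 rad/s.
Step 2 — Component impedances:
  R: Z = R = 200 Ω
  L: Z = jωL = j·4.7e+04·0.0327 = 0 + j1537 Ω
Step 3 — Series combination: Z_total = R + L = 200 + j1537 Ω = 1550∠82.6° Ω.
Step 4 — Source phasor: V = 12∠-0.6° V = 12 - j0.1257 V.
Step 5 — Current: I = V / Z = 0.0009188 - j0.007688 A = 0.007743∠-83.2° A.
Step 6 — Complex power: S = V·I* = 0.01199 + j0.09214 VA.
Step 7 — Real power: P = Re(S) = 0.01199 W.
Step 8 — Reactive power: Q = Im(S) = 0.09214 VAR.
Step 9 — Apparent power: |S| = 0.09292 VA.
Step 10 — Power factor: PF = P/|S| = 0.129 (lagging).

(a) P = 0.01199 W  (b) Q = 0.09214 VAR  (c) S = 0.09292 VA  (d) PF = 0.129 (lagging)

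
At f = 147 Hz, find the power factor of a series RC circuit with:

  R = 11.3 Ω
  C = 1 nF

Step 1 — Angular frequency: ω = 2π·f = 2π·147 = 923.6 rad/s.
Step 2 — Component impedances:
  R: Z = R = 11.3 Ω
  C: Z = 1/(jωC) = -j/(ω·C) = 0 - j1.083e+06 Ω
Step 3 — Series combination: Z_total = R + C = 11.3 - j1.083e+06 Ω = 1.083e+06∠-90.0° Ω.
Step 4 — Power factor: PF = cos(φ) = Re(Z)/|Z| = 11.3/1.0827e+06 = 1.044e-05.
Step 5 — Type: Im(Z) = -1.083e+06 ⇒ leading (phase φ = -90.0°).

PF = 1.044e-05 (leading, φ = -90.0°)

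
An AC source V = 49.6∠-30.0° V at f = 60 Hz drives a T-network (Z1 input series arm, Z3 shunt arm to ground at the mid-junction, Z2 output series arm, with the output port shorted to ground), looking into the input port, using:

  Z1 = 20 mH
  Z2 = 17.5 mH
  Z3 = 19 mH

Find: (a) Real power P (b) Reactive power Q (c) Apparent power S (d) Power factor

Step 1 — Angular frequency: ω = 2π·f = 2π·60 = 377 rad/s.
Step 2 — Component impedances:
  Z1: Z = jωL = j·377·0.02 = 0 + j7.54 Ω
  Z2: Z = jωL = j·377·0.0175 = 0 + j6.597 Ω
  Z3: Z = jωL = j·377·0.019 = 0 + j7.163 Ω
Step 3 — With the output port shorted to ground, the output series arm Z2 runs from the junction to ground; the shunt arm Z3 also runs from the junction to ground. They appear in parallel: Z3 || Z2 = 0 + j3.434 Ω.
Step 4 — Series with input arm Z1: Z_in = Z1 + (Z3 || Z2) = 0 + j10.97 Ω = 10.97∠90.0° Ω.
Step 5 — Source phasor: V = 49.6∠-30.0° V = 42.95 - j24.8 V.
Step 6 — Current: I = V / Z = -2.26 - j3.914 A = 4.52∠-120.0° A.
Step 7 — Complex power: S = V·I* = 0 + j224.2 VA.
Step 8 — Real power: P = Re(S) = 0 W.
Step 9 — Reactive power: Q = Im(S) = 224.2 VAR.
Step 10 — Apparent power: |S| = 224.2 VA.
Step 11 — Power factor: PF = P/|S| = 0 (lagging).

(a) P = 0 W  (b) Q = 224.2 VAR  (c) S = 224.2 VA  (d) PF = 0 (lagging)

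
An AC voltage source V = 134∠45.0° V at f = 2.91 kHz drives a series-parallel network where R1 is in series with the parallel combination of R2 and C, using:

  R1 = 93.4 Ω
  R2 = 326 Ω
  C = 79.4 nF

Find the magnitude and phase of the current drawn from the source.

Step 1 — Angular frequency: ω = 2π·f = 2π·2910 = 1.828e+04 rad/s.
Step 2 — Component impedances:
  R1: Z = R = 93.4 Ω
  R2: Z = R = 326 Ω
  C: Z = 1/(jωC) = -j/(ω·C) = 0 - j688.8 Ω
Step 3 — Parallel branch: R2 || C = 1/(1/R2 + 1/C) = 266.3 - j126.1 Ω.
Step 4 — Series with R1: Z_total = R1 + (R2 || C) = 359.7 - j126.1 Ω = 381.2∠-19.3° Ω.
Step 5 — Source phasor: V = 134∠45.0° V = 94.75 + j94.75 V.
Step 6 — Ohm's law: I = V / Z_total = (94.75 + j94.75) / (359.7 - j126.1) = 0.1524 + j0.3168 A.
Step 7 — Convert to polar: |I| = 0.3515 A, ∠I = 64.3°.

I = 0.3515∠64.3° A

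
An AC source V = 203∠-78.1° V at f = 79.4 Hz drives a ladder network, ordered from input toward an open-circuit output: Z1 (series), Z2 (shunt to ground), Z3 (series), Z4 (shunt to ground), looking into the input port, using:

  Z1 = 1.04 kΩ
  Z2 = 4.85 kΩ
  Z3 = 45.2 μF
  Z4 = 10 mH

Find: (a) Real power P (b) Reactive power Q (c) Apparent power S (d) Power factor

Step 1 — Angular frequency: ω = 2π·f = 2π·79.4 = 498.9 rad/s.
Step 2 — Component impedances:
  Z1: Z = R = 1040 Ω
  Z2: Z = R = 4850 Ω
  Z3: Z = 1/(jωC) = -j/(ω·C) = 0 - j44.35 Ω
  Z4: Z = jωL = j·498.9·0.01 = 0 + j4.989 Ω
Step 3 — Ladder network (open output): work backward from the far end, alternating series and parallel combinations. Z_in = 1040 - j39.36 Ω = 1041∠-2.2° Ω.
Step 4 — Source phasor: V = 203∠-78.1° V = 41.86 - j198.6 V.
Step 5 — Current: I = V / Z = 0.04739 - j0.1891 A = 0.195∠-75.9° A.
Step 6 — Complex power: S = V·I* = 39.56 - j1.496 VA.
Step 7 — Real power: P = Re(S) = 39.56 W.
Step 8 — Reactive power: Q = Im(S) = -1.496 VAR.
Step 9 — Apparent power: |S| = 39.58 VA.
Step 10 — Power factor: PF = P/|S| = 0.9993 (leading).

(a) P = 39.56 W  (b) Q = -1.496 VAR  (c) S = 39.58 VA  (d) PF = 0.9993 (leading)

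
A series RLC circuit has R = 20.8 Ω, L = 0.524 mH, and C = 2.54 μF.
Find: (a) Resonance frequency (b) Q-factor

Step 1 — Resonance condition Im(Z)=0 gives ω₀ = 1/√(LC).
Step 2 — ω₀ = 1/√(0.000524·2.54e-06) = 2.741e+04 rad/s.
Step 3 — f₀ = ω₀/(2π) = 4363 Hz.
Step 4 — Series Q: Q = ω₀L/R = 2.741e+04·0.000524/20.8 = 0.6905.

(a) f₀ = 4363 Hz  (b) Q = 0.6905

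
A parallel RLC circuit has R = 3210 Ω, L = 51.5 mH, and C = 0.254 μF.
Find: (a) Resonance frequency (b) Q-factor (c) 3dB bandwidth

Step 1 — Resonance: ω₀ = 1/√(LC) = 1/√(0.0515·2.54e-07) = 8743 rad/s.
Step 2 — f₀ = ω₀/(2π) = 1392 Hz.
Step 3 — Parallel Q: Q = R/(ω₀L) = 3210/(8743·0.0515) = 7.129.
Step 4 — Bandwidth: Δω = ω₀/Q = 1226 rad/s; BW = Δω/(2π) = 195.2 Hz.

(a) f₀ = 1392 Hz  (b) Q = 7.129  (c) BW = 195.2 Hz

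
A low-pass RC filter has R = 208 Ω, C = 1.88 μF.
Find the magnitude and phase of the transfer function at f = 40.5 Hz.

Step 1 — Angular frequency: ω = 2π·40.5 = 254.5 rad/s.
Step 2 — Transfer function: H(jω) = 1/(1 + jωRC).
Step 3 — Denominator: 1 + jωRC = 1 + j·254.5·208·1.88e-06 = 1 + j0.09951.
Step 4 — H = 0.9902 - j0.09853.
Step 5 — Magnitude: |H| = 0.9951 (-0.0 dB); phase: φ = -5.7°.

|H| = 0.9951 (-0.0 dB), φ = -5.7°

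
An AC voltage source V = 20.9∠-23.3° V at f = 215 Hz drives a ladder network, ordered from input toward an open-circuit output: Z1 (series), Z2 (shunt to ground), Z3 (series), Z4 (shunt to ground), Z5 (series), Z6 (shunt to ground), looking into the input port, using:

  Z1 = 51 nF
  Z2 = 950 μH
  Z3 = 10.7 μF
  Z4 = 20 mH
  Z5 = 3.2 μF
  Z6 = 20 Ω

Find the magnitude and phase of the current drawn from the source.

Step 1 — Angular frequency: ω = 2π·f = 2π·215 = 1351 rad/s.
Step 2 — Component impedances:
  Z1: Z = 1/(jωC) = -j/(ω·C) = 0 - j1.451e+04 Ω
  Z2: Z = jωL = j·1351·0.00095 = 0 + j1.283 Ω
  Z3: Z = 1/(jωC) = -j/(ω·C) = 0 - j69.18 Ω
  Z4: Z = jωL = j·1351·0.02 = 0 + j27.02 Ω
  Z5: Z = 1/(jωC) = -j/(ω·C) = 0 - j231.3 Ω
  Z6: Z = R = 20 Ω
Step 3 — Ladder network (open output): work backward from the far end, alternating series and parallel combinations. Z_in = 0.0004091 - j1.451e+04 Ω = 1.451e+04∠-90.0° Ω.
Step 4 — Source phasor: V = 20.9∠-23.3° V = 19.2 - j8.267 V.
Step 5 — Ohm's law: I = V / Z_total = (19.2 - j8.267) / (0.0004091 - j1.451e+04) = 0.0005696 + j0.001323 A.
Step 6 — Convert to polar: |I| = 0.00144 A, ∠I = 66.7°.

I = 0.00144∠66.7° A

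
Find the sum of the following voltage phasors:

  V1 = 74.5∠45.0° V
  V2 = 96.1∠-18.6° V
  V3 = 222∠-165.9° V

Step 1 — Convert each phasor to rectangular form:
  V1 = 74.5·(cos(45.0°) + j·sin(45.0°)) = 52.68 + j52.68 V
  V2 = 96.1·(cos(-18.6°) + j·sin(-18.6°)) = 91.08 - j30.65 V
  V3 = 222·(cos(-165.9°) + j·sin(-165.9°)) = -215.3 - j54.08 V
Step 2 — Sum components: V_total = -71.55 - j32.06 V.
Step 3 — Convert to polar: |V_total| = 78.4 V, ∠V_total = -155.9°.

V_total = 78.4∠-155.9° V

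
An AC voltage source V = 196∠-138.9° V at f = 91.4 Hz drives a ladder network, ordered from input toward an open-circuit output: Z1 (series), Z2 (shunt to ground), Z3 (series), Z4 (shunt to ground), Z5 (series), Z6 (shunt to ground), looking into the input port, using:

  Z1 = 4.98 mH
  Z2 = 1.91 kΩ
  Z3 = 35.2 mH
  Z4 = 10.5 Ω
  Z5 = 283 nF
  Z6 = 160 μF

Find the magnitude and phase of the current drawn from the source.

Step 1 — Angular frequency: ω = 2π·f = 2π·91.4 = 574.3 rad/s.
Step 2 — Component impedances:
  Z1: Z = jωL = j·574.3·0.00498 = 0 + j2.86 Ω
  Z2: Z = R = 1910 Ω
  Z3: Z = jωL = j·574.3·0.0352 = 0 + j20.21 Ω
  Z4: Z = R = 10.5 Ω
  Z5: Z = 1/(jωC) = -j/(ω·C) = 0 - j6153 Ω
  Z6: Z = 1/(jωC) = -j/(ω·C) = 0 - j10.88 Ω
Step 3 — Ladder network (open output): work backward from the far end, alternating series and parallel combinations. Z_in = 10.65 + j22.83 Ω = 25.2∠65.0° Ω.
Step 4 — Source phasor: V = 196∠-138.9° V = -147.7 - j128.8 V.
Step 5 — Ohm's law: I = V / Z_total = (-147.7 - j128.8) / (10.65 + j22.83) = -7.112 + j3.15 A.
Step 6 — Convert to polar: |I| = 7.779 A, ∠I = 156.1°.

I = 7.779∠156.1° A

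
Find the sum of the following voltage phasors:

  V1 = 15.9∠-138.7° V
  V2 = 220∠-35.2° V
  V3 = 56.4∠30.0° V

Step 1 — Convert each phasor to rectangular form:
  V1 = 15.9·(cos(-138.7°) + j·sin(-138.7°)) = -11.95 - j10.49 V
  V2 = 220·(cos(-35.2°) + j·sin(-35.2°)) = 179.8 - j126.8 V
  V3 = 56.4·(cos(30.0°) + j·sin(30.0°)) = 48.84 + j28.2 V
Step 2 — Sum components: V_total = 216.7 - j109.1 V.
Step 3 — Convert to polar: |V_total| = 242.6 V, ∠V_total = -26.7°.

V_total = 242.6∠-26.7° V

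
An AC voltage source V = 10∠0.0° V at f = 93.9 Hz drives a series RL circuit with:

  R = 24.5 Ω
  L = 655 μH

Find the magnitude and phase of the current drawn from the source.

Step 1 — Angular frequency: ω = 2π·f = 2π·93.9 = 590 rad/s.
Step 2 — Component impedances:
  R: Z = R = 24.5 Ω
  L: Z = jωL = j·590·0.000655 = 0 + j0.3864 Ω
Step 3 — Series combination: Z_total = R + L = 24.5 + j0.3864 Ω = 24.5∠0.9° Ω.
Step 4 — Source phasor: V = 10∠0.0° V = 10 V.
Step 5 — Ohm's law: I = V / Z_total = (10) / (24.5 + j0.3864) = 0.4081 - j0.006436 A.
Step 6 — Convert to polar: |I| = 0.4081 A, ∠I = -0.9°.

I = 0.4081∠-0.9° A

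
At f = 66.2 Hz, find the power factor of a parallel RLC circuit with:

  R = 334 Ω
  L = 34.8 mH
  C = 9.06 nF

Step 1 — Angular frequency: ω = 2π·f = 2π·66.2 = 415.9 rad/s.
Step 2 — Component impedances:
  R: Z = R = 334 Ω
  L: Z = jωL = j·415.9·0.0348 = 0 + j14.47 Ω
  C: Z = 1/(jωC) = -j/(ω·C) = 0 - j2.654e+05 Ω
Step 3 — Parallel combination: 1/Z_total = 1/R + 1/L + 1/C; Z_total = 0.6262 + j14.45 Ω = 14.46∠87.5° Ω.
Step 4 — Power factor: PF = cos(φ) = Re(Z)/|Z| = 0.62621/14.462 = 0.0433.
Step 5 — Type: Im(Z) = 14.45 ⇒ lagging (phase φ = 87.5°).

PF = 0.0433 (lagging, φ = 87.5°)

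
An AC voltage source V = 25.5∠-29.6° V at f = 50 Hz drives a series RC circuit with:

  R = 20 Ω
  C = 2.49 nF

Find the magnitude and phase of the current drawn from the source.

Step 1 — Angular frequency: ω = 2π·f = 2π·50 = 314.2 rad/s.
Step 2 — Component impedances:
  R: Z = R = 20 Ω
  C: Z = 1/(jωC) = -j/(ω·C) = 0 - j1.278e+06 Ω
Step 3 — Series combination: Z_total = R + C = 20 - j1.278e+06 Ω = 1.278e+06∠-90.0° Ω.
Step 4 — Source phasor: V = 25.5∠-29.6° V = 22.17 - j12.6 V.
Step 5 — Ohm's law: I = V / Z_total = (22.17 - j12.6) / (20 - j1.278e+06) = 9.853e-06 + j1.734e-05 A.
Step 6 — Convert to polar: |I| = 1.995e-05 A, ∠I = 60.4°.

I = 1.995e-05∠60.4° A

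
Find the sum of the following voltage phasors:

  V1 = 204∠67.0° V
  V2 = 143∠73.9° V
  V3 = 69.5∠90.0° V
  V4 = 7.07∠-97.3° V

Step 1 — Convert each phasor to rectangular form:
  V1 = 204·(cos(67.0°) + j·sin(67.0°)) = 79.71 + j187.8 V
  V2 = 143·(cos(73.9°) + j·sin(73.9°)) = 39.66 + j137.4 V
  V3 = 69.5·(cos(90.0°) + j·sin(90.0°)) = 0 + j69.5 V
  V4 = 7.07·(cos(-97.3°) + j·sin(-97.3°)) = -0.8983 - j7.013 V
Step 2 — Sum components: V_total = 118.5 + j387.7 V.
Step 3 — Convert to polar: |V_total| = 405.4 V, ∠V_total = 73.0°.

V_total = 405.4∠73.0° V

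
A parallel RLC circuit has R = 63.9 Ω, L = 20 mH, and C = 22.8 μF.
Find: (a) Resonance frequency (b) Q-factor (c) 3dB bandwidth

Step 1 — Resonance: ω₀ = 1/√(LC) = 1/√(0.02·2.28e-05) = 1481 rad/s.
Step 2 — f₀ = ω₀/(2π) = 235.7 Hz.
Step 3 — Parallel Q: Q = R/(ω₀L) = 63.9/(1481·0.02) = 2.158.
Step 4 — Bandwidth: Δω = ω₀/Q = 686.4 rad/s; BW = Δω/(2π) = 109.2 Hz.

(a) f₀ = 235.7 Hz  (b) Q = 2.158  (c) BW = 109.2 Hz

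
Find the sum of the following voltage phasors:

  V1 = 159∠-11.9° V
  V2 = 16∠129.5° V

Step 1 — Convert each phasor to rectangular form:
  V1 = 159·(cos(-11.9°) + j·sin(-11.9°)) = 155.6 - j32.79 V
  V2 = 16·(cos(129.5°) + j·sin(129.5°)) = -10.18 + j12.35 V
Step 2 — Sum components: V_total = 145.4 - j20.44 V.
Step 3 — Convert to polar: |V_total| = 146.8 V, ∠V_total = -8.0°.

V_total = 146.8∠-8.0° V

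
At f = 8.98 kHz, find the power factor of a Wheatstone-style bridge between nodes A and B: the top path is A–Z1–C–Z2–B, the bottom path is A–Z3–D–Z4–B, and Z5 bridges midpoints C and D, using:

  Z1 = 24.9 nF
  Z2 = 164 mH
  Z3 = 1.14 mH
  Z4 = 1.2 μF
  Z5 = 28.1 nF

Step 1 — Angular frequency: ω = 2π·f = 2π·8980 = 5.642e+04 rad/s.
Step 2 — Component impedances:
  Z1: Z = 1/(jωC) = -j/(ω·C) = 0 - j711.8 Ω
  Z2: Z = jωL = j·5.642e+04·0.164 = 0 + j9253 Ω
  Z3: Z = jωL = j·5.642e+04·0.00114 = 0 + j64.32 Ω
  Z4: Z = 1/(jωC) = -j/(ω·C) = 0 - j14.77 Ω
  Z5: Z = 1/(jωC) = -j/(ω·C) = 0 - j630.7 Ω
Step 3 — Bridge requires nodal analysis (the Z5 bridge couples midpoints C and D, so the two paths cannot be reduced to a simple series/parallel combination). Setting node B to ground and injecting 1 A at node A, the 3-node admittance system at A, C, D solves to V_A = Z_AB = 0 + j52.76 Ω = 52.76∠90.0° Ω.
Step 4 — Power factor: PF = cos(φ) = Re(Z)/|Z| = 0/52.76 = 0.
Step 5 — Type: Im(Z) = 52.76 ⇒ lagging (phase φ = 90.0°).

PF = 0 (lagging, φ = 90.0°)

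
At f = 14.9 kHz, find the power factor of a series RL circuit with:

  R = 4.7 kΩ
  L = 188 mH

Step 1 — Angular frequency: ω = 2π·f = 2π·1.49e+04 = 9.362e+04 rad/s.
Step 2 — Component impedances:
  R: Z = R = 4700 Ω
  L: Z = jωL = j·9.362e+04·0.188 = 0 + j1.76e+04 Ω
Step 3 — Series combination: Z_total = R + L = 4700 + j1.76e+04 Ω = 1.822e+04∠75.0° Ω.
Step 4 — Power factor: PF = cos(φ) = Re(Z)/|Z| = 4700/1.822e+04 = 0.258.
Step 5 — Type: Im(Z) = 1.76e+04 ⇒ lagging (phase φ = 75.0°).

PF = 0.258 (lagging, φ = 75.0°)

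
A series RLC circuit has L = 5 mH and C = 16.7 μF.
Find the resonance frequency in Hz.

Step 1 — Resonance condition Im(Z)=0 gives ω₀ = 1/√(LC).
Step 2 — ω₀ = 1/√(0.005·1.67e-05) = 3461 rad/s.
Step 3 — f₀ = ω₀/(2π) = 550.8 Hz.

f₀ = 550.8 Hz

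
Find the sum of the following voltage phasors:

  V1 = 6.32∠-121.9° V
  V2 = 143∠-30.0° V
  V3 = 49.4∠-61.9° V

Step 1 — Convert each phasor to rectangular form:
  V1 = 6.32·(cos(-121.9°) + j·sin(-121.9°)) = -3.34 - j5.366 V
  V2 = 143·(cos(-30.0°) + j·sin(-30.0°)) = 123.8 - j71.5 V
  V3 = 49.4·(cos(-61.9°) + j·sin(-61.9°)) = 23.27 - j43.58 V
Step 2 — Sum components: V_total = 143.8 - j120.4 V.
Step 3 — Convert to polar: |V_total| = 187.6 V, ∠V_total = -40.0°.

V_total = 187.6∠-40.0° V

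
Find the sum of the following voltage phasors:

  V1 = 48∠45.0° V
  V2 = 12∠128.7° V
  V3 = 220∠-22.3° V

Step 1 — Convert each phasor to rectangular form:
  V1 = 48·(cos(45.0°) + j·sin(45.0°)) = 33.94 + j33.94 V
  V2 = 12·(cos(128.7°) + j·sin(128.7°)) = -7.503 + j9.365 V
  V3 = 220·(cos(-22.3°) + j·sin(-22.3°)) = 203.5 - j83.48 V
Step 2 — Sum components: V_total = 230 - j40.17 V.
Step 3 — Convert to polar: |V_total| = 233.5 V, ∠V_total = -9.9°.

V_total = 233.5∠-9.9° V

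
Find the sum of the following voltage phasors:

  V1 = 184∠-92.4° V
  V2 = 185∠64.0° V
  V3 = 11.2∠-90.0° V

Step 1 — Convert each phasor to rectangular form:
  V1 = 184·(cos(-92.4°) + j·sin(-92.4°)) = -7.705 - j183.8 V
  V2 = 185·(cos(64.0°) + j·sin(64.0°)) = 81.1 + j166.3 V
  V3 = 11.2·(cos(-90.0°) + j·sin(-90.0°)) = 0 - j11.2 V
Step 2 — Sum components: V_total = 73.39 - j28.76 V.
Step 3 — Convert to polar: |V_total| = 78.83 V, ∠V_total = -21.4°.

V_total = 78.83∠-21.4° V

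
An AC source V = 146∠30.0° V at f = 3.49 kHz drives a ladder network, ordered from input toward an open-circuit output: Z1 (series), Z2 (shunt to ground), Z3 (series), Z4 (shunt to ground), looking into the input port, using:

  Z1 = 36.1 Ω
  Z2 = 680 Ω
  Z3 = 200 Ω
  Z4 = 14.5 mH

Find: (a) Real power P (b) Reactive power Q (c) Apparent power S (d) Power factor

Step 1 — Angular frequency: ω = 2π·f = 2π·3490 = 2.193e+04 rad/s.
Step 2 — Component impedances:
  Z1: Z = R = 36.1 Ω
  Z2: Z = R = 680 Ω
  Z3: Z = R = 200 Ω
  Z4: Z = jωL = j·2.193e+04·0.0145 = 0 + j318 Ω
Step 3 — Ladder network (open output): work backward from the far end, alternating series and parallel combinations. Z_in = 251.3 + j167.9 Ω = 302.3∠33.8° Ω.
Step 4 — Source phasor: V = 146∠30.0° V = 126.4 + j73 V.
Step 5 — Current: I = V / Z = 0.482 - j0.0316 A = 0.483∠-3.8° A.
Step 6 — Complex power: S = V·I* = 58.64 + j39.18 VA.
Step 7 — Real power: P = Re(S) = 58.64 W.
Step 8 — Reactive power: Q = Im(S) = 39.18 VAR.
Step 9 — Apparent power: |S| = 70.52 VA.
Step 10 — Power factor: PF = P/|S| = 0.8315 (lagging).

(a) P = 58.64 W  (b) Q = 39.18 VAR  (c) S = 70.52 VA  (d) PF = 0.8315 (lagging)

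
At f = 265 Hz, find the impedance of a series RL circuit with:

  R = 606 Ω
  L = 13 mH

Step 1 — Angular frequency: ω = 2π·f = 2π·265 = 1665 rad/s.
Step 2 — Component impedances:
  R: Z = R = 606 Ω
  L: Z = jωL = j·1665·0.013 = 0 + j21.65 Ω
Step 3 — Series combination: Z_total = R + L = 606 + j21.65 Ω = 606.4∠2.0° Ω.

Z = 606 + j21.65 Ω = 606.4∠2.0° Ω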